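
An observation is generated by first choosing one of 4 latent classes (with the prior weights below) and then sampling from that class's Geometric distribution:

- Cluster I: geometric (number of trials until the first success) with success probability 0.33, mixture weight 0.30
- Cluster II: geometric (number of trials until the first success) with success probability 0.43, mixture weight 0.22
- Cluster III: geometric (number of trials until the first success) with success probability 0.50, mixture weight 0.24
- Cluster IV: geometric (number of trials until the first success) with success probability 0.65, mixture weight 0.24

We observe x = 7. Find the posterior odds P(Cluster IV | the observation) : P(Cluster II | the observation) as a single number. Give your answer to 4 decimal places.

Only the two components matter; the odds are (w_i f_i(x)) / (w_j f_j(x)).
Component likelihoods at x = 7:
  p_I = 0.0298513
  p_II = 0.0147475
  p_III = 0.0078125
  p_IV = 0.00119487
Odds = (0.24/0.22) × (0.00119487/0.0147475) = 1.09091 × 0.0810222 ≈ 0.0884

0.0884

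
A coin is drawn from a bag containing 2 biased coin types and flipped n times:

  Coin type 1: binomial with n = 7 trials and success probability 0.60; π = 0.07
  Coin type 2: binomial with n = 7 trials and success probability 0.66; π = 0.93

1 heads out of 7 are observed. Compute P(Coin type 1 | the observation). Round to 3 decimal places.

The responsibility of component k is π_k f_k(x) divided by Σ_j π_j f_j(x).
Component likelihoods at x = 1 heads out of 7:
  p_1 = C(7,1)·0.60^1·0.40^6 = 7·0.6·0.004096 = 0.0172032
  p_2 = C(7,1)·0.66^1·0.34^6 = 7·0.66·0.0015448 = 0.007137
Unnormalised posteriors:
  π_1·p_1 = 0.07 × 0.0172032 = 0.00120422
  π_2·p_2 = 0.93 × 0.007137 = 0.00663741
Denominator: 0.00120422 + 0.00663741 = 0.00784163
P(Coin type 1 | the observation) ≈ 0.154

0.154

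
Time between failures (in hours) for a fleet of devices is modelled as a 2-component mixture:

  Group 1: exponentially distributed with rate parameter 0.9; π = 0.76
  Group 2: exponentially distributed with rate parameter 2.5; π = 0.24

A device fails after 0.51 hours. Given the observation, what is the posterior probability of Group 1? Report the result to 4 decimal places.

0.7205

Apply Bayes' rule: the posterior for each component is proportional to its prior times its likelihood at x.
Exponential densities:
  f_1 = 0.9·e^(−0.9·0.51) = 0.9·e^(−0.4590) = 0.568724
  f_2 = 2.5·e^(−2.5·0.51) = 2.5·e^(−1.2750) = 0.698577
Unnormalised posteriors:
  P(Z=1)·f_1 = 0.76 × 0.568724 = 0.43223
  P(Z=2)·f_2 = 0.24 × 0.698577 = 0.167659
Sum: 0.43223 + 0.167659 = 0.599889
So the posterior for Group 1 is 0.43223 / 0.599889 ≈ 0.7205.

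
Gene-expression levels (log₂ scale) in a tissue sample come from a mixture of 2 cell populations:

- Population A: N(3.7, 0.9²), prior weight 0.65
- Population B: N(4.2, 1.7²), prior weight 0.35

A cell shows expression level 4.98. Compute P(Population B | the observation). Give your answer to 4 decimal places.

Apply Bayes' rule: the posterior for each component is proportional to its prior times its likelihood at x.
Normal densities:
  L_A = (1/(0.9·√(2π)))·exp(−(4.98−3.7)²/(2·0.9²)) = 0.443269·exp(-1.01136) = 0.161228
  L_B = (1/(1.7·√(2π)))·exp(−(4.98−4.2)²/(2·1.7²)) = 0.234672·exp(-0.10526) = 0.211226
Multiply by the mixture weights:
  π_A·L_A = 0.65 × 0.161228 = 0.104798
  π_B·L_B = 0.35 × 0.211226 = 0.0739291
Marginal: 0.104798 + 0.0739291 = 0.178727
P(Population B | 4.98) ≈ 0.4136

0.4136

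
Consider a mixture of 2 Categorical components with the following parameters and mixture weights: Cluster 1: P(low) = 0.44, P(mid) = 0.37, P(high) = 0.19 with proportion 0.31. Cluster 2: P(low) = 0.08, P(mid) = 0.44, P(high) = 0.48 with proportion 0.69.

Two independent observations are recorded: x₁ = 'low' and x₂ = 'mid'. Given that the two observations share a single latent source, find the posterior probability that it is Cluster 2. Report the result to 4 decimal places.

Posterior ∝ prior × likelihood, so P(k | x) ∝ w_k f_k(x); normalise over all components.
Since both observations come from the same component, the likelihood for component k is f_k(x₁)·f_k(x₂).
  L_1 = [0.44] × [0.37] = 0.1628
  L_2 = [0.08] × [0.44] = 0.0352
Unnormalised posteriors:
  w_1·L_1 = 0.31 × 0.1628 = 0.050468
  w_2·L_2 = 0.69 × 0.0352 = 0.024288
Normaliser: 0.050468 + 0.024288 = 0.074756
So the posterior for Cluster 2 is 0.024288 / 0.074756 ≈ 0.3249.

0.3249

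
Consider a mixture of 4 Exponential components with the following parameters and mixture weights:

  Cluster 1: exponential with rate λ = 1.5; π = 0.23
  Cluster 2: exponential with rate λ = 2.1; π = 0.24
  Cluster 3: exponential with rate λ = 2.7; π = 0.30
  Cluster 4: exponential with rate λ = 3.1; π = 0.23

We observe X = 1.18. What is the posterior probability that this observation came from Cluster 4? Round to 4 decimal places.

0.1202

The responsibility of component k is w_k f_k(x) divided by Σ_j w_j f_j(x).
Component likelihoods at x = 1.18:
  f_1 = 0.255499
  f_2 = 0.176213
  f_3 = 0.11161
  f_4 = 0.0799305
Multiply by the mixture weights:
  w_1·f_1 = 0.23 × 0.255499 = 0.0587649
  w_2·f_2 = 0.24 × 0.176213 = 0.0422911
  w_3·f_3 = 0.30 × 0.11161 = 0.0334829
  w_4·f_4 = 0.23 × 0.0799305 = 0.018384
Normaliser: 0.0587649 + 0.0422911 + 0.0334829 + 0.018384 = 0.152923
P(Cluster 4 | x) = 0.018384 / 0.152923 ≈ 0.1202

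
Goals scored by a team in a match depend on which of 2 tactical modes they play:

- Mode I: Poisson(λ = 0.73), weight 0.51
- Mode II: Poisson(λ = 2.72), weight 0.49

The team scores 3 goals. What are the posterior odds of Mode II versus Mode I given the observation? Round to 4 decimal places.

6.7939

Posterior odds = (π_i f_i(x)) / (π_j f_j(x)); the normalising sum cancels.
Component likelihoods at x = 3 goals:
  p_I = 0.0312451
  p_II = 0.22094
Posterior odds = (π_II·p_II) / (π_I·p_I) = (0.49·0.22094) / (0.51·0.0312451) = 0.108261 / 0.015935 ≈ 6.7939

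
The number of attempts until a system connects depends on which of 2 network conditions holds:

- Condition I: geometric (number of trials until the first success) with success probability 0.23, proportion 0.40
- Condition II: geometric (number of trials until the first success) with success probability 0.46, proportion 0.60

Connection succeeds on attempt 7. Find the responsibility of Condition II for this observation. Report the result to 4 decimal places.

Apply Bayes' rule: the posterior for each component is proportional to its prior times its likelihood at x.
Geometric probabilities:
  L_I = 0.23·(1−0.23)^6 = 0.23·0.208422 = 0.0479371
  L_II = 0.46·(1−0.46)^6 = 0.46·0.0247949 = 0.0114057
Multiply by the mixture weights:
  π_I·L_I = 0.40 × 0.0479371 = 0.0191749
  π_II·L_II = 0.60 × 0.0114057 = 0.0068434
Normaliser: 0.0191749 + 0.0068434 = 0.0260183
Responsibility of Condition II: 0.0068434 / 0.0260183 ≈ 0.2630

0.2630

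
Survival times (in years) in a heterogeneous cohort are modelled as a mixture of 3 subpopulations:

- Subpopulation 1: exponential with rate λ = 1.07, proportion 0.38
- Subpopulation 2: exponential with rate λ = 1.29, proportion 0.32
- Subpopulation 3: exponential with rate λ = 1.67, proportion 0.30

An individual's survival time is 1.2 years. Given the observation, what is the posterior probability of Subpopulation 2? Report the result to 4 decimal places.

Posterior ∝ prior × likelihood, so P(k | x) ∝ P(Z=k) f_k(x); normalise over all components.
Exponential densities:
  f_1 = 1.07·e^(−1.07·1.2) = 1.07·e^(−1.2840) = 0.296312
  f_2 = 1.29·e^(−1.29·1.2) = 1.29·e^(−1.5480) = 0.274348
  f_3 = 1.67·e^(−1.67·1.2) = 1.67·e^(−2.0040) = 0.225108
Multiply by the mixture weights:
  P(Z=1)·f_1 = 0.38 × 0.296312 = 0.112599
  P(Z=2)·f_2 = 0.32 × 0.274348 = 0.0877914
  P(Z=3)·f_3 = 0.30 × 0.225108 = 0.0675323
Denominator: 0.112599 + 0.0877914 + 0.0675323 = 0.267922
So the posterior for Subpopulation 2 is 0.0877914 / 0.267922 ≈ 0.3277.

0.3277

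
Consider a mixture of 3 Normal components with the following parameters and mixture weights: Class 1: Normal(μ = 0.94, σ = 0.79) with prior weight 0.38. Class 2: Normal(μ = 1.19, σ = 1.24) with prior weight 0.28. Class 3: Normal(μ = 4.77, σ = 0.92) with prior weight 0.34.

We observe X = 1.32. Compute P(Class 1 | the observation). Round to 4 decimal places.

0.6558

Posterior ∝ prior × likelihood, so P(k | x) ∝ w_k f_k(x); normalise over all components.
Component likelihoods at x = 1.32:
  p_1 = (1/(0.79·√(2π)))·exp(−(1.32−0.94)²/(2·0.79²)) = 0.504990·exp(-0.11569) = 0.449822
  p_2 = (1/(1.24·√(2π)))·exp(−(1.32−1.19)²/(2·1.24²)) = 0.321728·exp(-0.00550) = 0.319964
  p_3 = (1/(0.92·√(2π)))·exp(−(1.32−4.77)²/(2·0.92²)) = 0.433633·exp(-7.03125) = 0.000383256
Weight by the priors:
  w_1·p_1 = 0.38 × 0.449822 = 0.170932
  w_2·p_2 = 0.28 × 0.319964 = 0.08959
  w_3·p_3 = 0.34 × 0.000383256 = 0.000130307
Normaliser: 0.170932 + 0.08959 + 0.000130307 = 0.260653
P(Class 1 | 1.32) = 0.170932 / 0.260653 ≈ 0.6558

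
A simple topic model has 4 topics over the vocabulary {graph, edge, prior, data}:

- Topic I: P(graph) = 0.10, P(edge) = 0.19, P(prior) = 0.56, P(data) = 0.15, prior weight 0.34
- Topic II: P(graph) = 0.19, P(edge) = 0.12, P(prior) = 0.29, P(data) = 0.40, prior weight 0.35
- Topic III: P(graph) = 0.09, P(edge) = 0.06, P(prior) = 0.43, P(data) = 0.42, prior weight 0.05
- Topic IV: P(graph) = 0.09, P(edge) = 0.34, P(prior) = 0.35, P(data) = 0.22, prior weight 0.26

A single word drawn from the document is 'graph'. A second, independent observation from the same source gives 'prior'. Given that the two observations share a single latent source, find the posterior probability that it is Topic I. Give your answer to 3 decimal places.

0.393

P(component k | x) = w_k·f_k(x) / marginal(x), where marginal(x) = Σ_j w_j·f_j(x).
Since both observations come from the same component, the likelihood for component k is f_k(x₁)·f_k(x₂).
  f_I = [P(graph | comp) = 0.10] × [0.56] = 0.056
  f_II = [P(graph | comp) = 0.19] × [0.29] = 0.0551
  f_III = [P(graph | comp) = 0.09] × [0.43] = 0.0387
  f_IV = [P(graph | comp) = 0.09] × [0.35] = 0.0315
Unnormalised posteriors:
  w_I·f_I = 0.34 × 0.056 = 0.01904
  w_II·f_II = 0.35 × 0.0551 = 0.019285
  w_III·f_III = 0.05 × 0.0387 = 0.001935
  w_IV·f_IV = 0.26 × 0.0315 = 0.00819
Normaliser: 0.01904 + 0.019285 + 0.001935 + 0.00819 = 0.04845
P(Topic I | data) ≈ 0.393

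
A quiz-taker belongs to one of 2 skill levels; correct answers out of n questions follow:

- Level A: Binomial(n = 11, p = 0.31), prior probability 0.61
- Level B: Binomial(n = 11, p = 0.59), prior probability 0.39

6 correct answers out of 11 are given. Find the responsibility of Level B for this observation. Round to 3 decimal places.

The responsibility of component k is P(Z=k) f_k(x) divided by Σ_j P(Z=j) f_j(x).
Component likelihoods at x = 6 correct answers out of 11:
  L_A = 0.0641295
  L_B = 0.225774
Unnormalised posteriors:
  P(Z=A)·L_A = 0.61 × 0.0641295 = 0.039119
  P(Z=B)·L_B = 0.39 × 0.225774 = 0.0880517
Normaliser: 0.039119 + 0.0880517 = 0.127171
P(Level B | data) = 0.0880517 / 0.127171 ≈ 0.692

0.692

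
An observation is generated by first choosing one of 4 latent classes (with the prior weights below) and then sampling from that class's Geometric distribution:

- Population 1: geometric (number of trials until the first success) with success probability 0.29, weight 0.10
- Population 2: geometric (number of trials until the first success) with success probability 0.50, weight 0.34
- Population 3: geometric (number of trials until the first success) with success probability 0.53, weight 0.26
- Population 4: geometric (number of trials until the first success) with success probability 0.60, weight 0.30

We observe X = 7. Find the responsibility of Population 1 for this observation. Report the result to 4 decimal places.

The responsibility of component k is π_k f_k(x) divided by Σ_j π_j f_j(x).
Evaluate each component's likelihood at the observed value:
  p_1 = 0.29·(1−0.29)^6 = 0.29·0.1281 = 0.0371491
  p_2 = 0.50·(1−0.50)^6 = 0.50·0.015625 = 0.0078125
  p_3 = 0.53·(1−0.53)^6 = 0.53·0.0107792 = 0.00571298
  p_4 = 0.60·(1−0.60)^6 = 0.60·0.004096 = 0.0024576
Prior × likelihood for each component:
  π_1·p_1 = 0.10 × 0.0371491 = 0.00371491
  π_2·p_2 = 0.34 × 0.0078125 = 0.00265625
  π_3·p_3 = 0.26 × 0.00571298 = 0.00148538
  π_4·p_4 = 0.30 × 0.0024576 = 0.00073728
Evidence: 0.00371491 + 0.00265625 + 0.00148538 + 0.00073728 = 0.00859381
Responsibility of Population 1: 0.00371491 / 0.00859381 ≈ 0.4323

0.4323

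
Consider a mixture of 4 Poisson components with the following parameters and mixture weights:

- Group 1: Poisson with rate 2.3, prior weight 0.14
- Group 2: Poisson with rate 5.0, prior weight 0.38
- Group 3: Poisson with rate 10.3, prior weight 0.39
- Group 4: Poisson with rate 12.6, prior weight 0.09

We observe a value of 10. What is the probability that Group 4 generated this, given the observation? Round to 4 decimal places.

0.1320

P(component k | x) = P(Z=k)·f_k(x) / marginal(x), where marginal(x) = Σ_j P(Z=j)·f_j(x).
Component likelihoods at x = 10:
  f_1 = 0.000114456
  f_2 = 0.0181328
  f_3 = 0.124559
  f_4 = 0.0937199
Multiply by the mixture weights:
  P(Z=1)·f_1 = 0.14 × 0.000114456 = 1.60238e-05
  P(Z=2)·f_2 = 0.38 × 0.0181328 = 0.00689046
  P(Z=3)·f_3 = 0.39 × 0.124559 = 0.0485781
  P(Z=4)·f_4 = 0.09 × 0.0937199 = 0.00843479
Normaliser: 1.60238e-05 + 0.00689046 + 0.0485781 + 0.00843479 = 0.0639194
P(Group 4 | x) = 0.00843479 / 0.0639194 ≈ 0.1320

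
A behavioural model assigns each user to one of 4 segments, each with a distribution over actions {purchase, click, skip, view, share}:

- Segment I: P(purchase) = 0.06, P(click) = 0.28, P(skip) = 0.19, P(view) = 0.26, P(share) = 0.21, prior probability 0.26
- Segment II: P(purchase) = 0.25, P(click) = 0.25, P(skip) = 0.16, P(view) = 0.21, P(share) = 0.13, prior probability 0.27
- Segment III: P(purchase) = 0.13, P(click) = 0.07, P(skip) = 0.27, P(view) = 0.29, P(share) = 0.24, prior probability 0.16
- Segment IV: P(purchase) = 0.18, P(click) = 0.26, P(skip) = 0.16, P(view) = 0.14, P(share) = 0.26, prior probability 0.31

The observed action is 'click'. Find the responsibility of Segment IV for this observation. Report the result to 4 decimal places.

0.3473

P(component k | x) = P(Z=k)·f_k(x) / marginal(x), where marginal(x) = Σ_j P(Z=j)·f_j(x).
Evaluate each component's likelihood at the observed value:
  f_I = 0.28
  f_II = 0.25
  f_III = 0.07
  f_IV = 0.26
Weight by the priors:
  P(Z=I)·f_I = 0.26 × 0.28 = 0.0728
  P(Z=II)·f_II = 0.27 × 0.25 = 0.0675
  P(Z=III)·f_III = 0.16 × 0.07 = 0.0112
  P(Z=IV)·f_IV = 0.31 × 0.26 = 0.0806
Denominator: 0.0728 + 0.0675 + 0.0112 + 0.0806 = 0.2321
So the posterior for Segment IV is 0.0806 / 0.2321 ≈ 0.3473.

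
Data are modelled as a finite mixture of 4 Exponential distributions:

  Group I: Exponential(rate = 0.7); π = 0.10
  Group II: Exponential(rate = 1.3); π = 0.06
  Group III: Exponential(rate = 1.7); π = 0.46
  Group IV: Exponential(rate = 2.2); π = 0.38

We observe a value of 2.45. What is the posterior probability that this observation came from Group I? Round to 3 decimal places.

0.396

The responsibility of component k is w_k f_k(x) divided by Σ_j w_j f_j(x).
Evaluate each component's likelihood at the observed value:
  L_I = 0.125975
  L_II = 0.0537917
  L_III = 0.0264005
  L_IV = 0.0100363
Unnormalised posteriors:
  w_I·L_I = 0.10 × 0.125975 = 0.0125975
  w_II·L_II = 0.06 × 0.0537917 = 0.0032275
  w_III·L_III = 0.46 × 0.0264005 = 0.0121442
  w_IV·L_IV = 0.38 × 0.0100363 = 0.00381381
Denominator: 0.0125975 + 0.0032275 + 0.0121442 + 0.00381381 = 0.031783
P(Group I | 2.45) ≈ 0.396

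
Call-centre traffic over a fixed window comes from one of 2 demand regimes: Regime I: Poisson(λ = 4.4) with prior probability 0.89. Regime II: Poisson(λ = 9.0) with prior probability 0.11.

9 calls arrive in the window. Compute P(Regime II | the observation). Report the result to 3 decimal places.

0.438

Posterior ∝ prior × likelihood, so P(k | x) ∝ π_k f_k(x); normalise over all components.
Evaluate each component's likelihood at the observed value:
  L_I = 0.020913
  L_II = 0.131756
Multiply by the mixture weights:
  π_I·L_I = 0.89 × 0.020913 = 0.0186125
  π_II·L_II = 0.11 × 0.131756 = 0.0144931
Marginal: 0.0186125 + 0.0144931 = 0.0331056
Responsibility of Regime II: 0.0144931 / 0.0331056 ≈ 0.438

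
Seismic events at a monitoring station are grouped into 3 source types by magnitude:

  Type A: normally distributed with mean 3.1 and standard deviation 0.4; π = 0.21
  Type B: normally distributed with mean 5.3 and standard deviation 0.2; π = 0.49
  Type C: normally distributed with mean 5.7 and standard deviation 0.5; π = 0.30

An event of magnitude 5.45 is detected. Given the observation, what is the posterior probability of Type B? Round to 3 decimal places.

Apply Bayes' rule: the posterior for each component is proportional to its prior times its likelihood at x.
Evaluate each component's likelihood at the observed value:
  p_A = (1/(0.4·√(2π)))·exp(−(5.45−3.1)²/(2·0.4²)) = 0.997356·exp(-17.25781) = 3.19064e-08
  p_B = (1/(0.2·√(2π)))·exp(−(5.45−5.3)²/(2·0.2²)) = 1.994711·exp(-0.28125) = 1.50569
  p_C = (1/(0.5·√(2π)))·exp(−(5.45−5.7)²/(2·0.5²)) = 0.797885·exp(-0.12500) = 0.704131
Unnormalised posteriors:
  P(Z=A)·p_A = 0.21 × 3.19064e-08 = 6.70034e-09
  P(Z=B)·p_B = 0.49 × 1.50569 = 0.737787
  P(Z=C)·p_C = 0.30 × 0.704131 = 0.211239
Marginal: 6.70034e-09 + 0.737787 + 0.211239 = 0.949026
P(Type B | data) = 0.737787 / 0.949026 ≈ 0.777

0.777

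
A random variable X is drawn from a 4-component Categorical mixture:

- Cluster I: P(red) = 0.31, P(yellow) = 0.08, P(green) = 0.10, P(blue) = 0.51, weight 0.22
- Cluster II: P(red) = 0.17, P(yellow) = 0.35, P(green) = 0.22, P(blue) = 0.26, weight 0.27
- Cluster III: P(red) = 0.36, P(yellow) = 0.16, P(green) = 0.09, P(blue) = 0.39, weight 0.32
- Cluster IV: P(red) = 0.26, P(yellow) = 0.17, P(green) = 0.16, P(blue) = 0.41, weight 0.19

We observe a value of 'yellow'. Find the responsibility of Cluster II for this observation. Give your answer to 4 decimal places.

0.4831

The responsibility of component k is P(Z=k) f_k(x) divided by Σ_j P(Z=j) f_j(x).
Component likelihoods at x = 'yellow':
  f_I = P(yellow | comp) = 0.08
  f_II = P(yellow | comp) = 0.35
  f_III = P(yellow | comp) = 0.16
  f_IV = P(yellow | comp) = 0.17
Unnormalised posteriors:
  P(Z=I)·f_I = 0.22 × 0.08 = 0.0176
  P(Z=II)·f_II = 0.27 × 0.35 = 0.0945
  P(Z=III)·f_III = 0.32 × 0.16 = 0.0512
  P(Z=IV)·f_IV = 0.19 × 0.17 = 0.0323
Sum: 0.0176 + 0.0945 + 0.0512 + 0.0323 = 0.1956
So the posterior for Cluster II is 0.0945 / 0.1956 ≈ 0.4831.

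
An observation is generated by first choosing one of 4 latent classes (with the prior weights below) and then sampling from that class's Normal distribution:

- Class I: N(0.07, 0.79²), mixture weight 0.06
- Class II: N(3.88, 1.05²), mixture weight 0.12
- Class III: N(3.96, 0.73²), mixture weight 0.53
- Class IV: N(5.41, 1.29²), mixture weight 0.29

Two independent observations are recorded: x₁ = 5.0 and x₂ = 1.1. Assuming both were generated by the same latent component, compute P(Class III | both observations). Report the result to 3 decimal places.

Apply Bayes' rule: the posterior for each component is proportional to its prior times its likelihood at x.
Since both observations come from the same component, the likelihood for component k is f_k(x₁)·f_k(x₂).
  f_I = [1.76489e-09] × [0.215852] = 3.80956e-10
  f_II = [0.215107] × [0.0114168] = 0.00245583
  f_III = [0.198086] × [0.000253832] = 5.02806e-05
  f_IV = [0.294026] × [0.00116503] = 0.000342549
Prior × likelihood for each component:
  w_I·f_I = 0.06 × 3.80956e-10 = 2.28574e-11
  w_II·f_II = 0.12 × 0.00245583 = 0.0002947
  w_III·f_III = 0.53 × 5.02806e-05 = 2.66487e-05
  w_IV·f_IV = 0.29 × 0.000342549 = 9.93393e-05
Evidence: 2.28574e-11 + 0.0002947 + 2.66487e-05 + 9.93393e-05 = 0.000420688
So the posterior for Class III is 2.66487e-05 / 0.000420688 ≈ 0.063.

0.063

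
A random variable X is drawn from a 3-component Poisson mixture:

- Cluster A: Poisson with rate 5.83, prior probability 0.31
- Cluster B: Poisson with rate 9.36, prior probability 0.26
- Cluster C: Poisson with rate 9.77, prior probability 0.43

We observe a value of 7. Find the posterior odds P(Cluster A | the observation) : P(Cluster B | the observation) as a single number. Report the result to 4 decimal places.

The posterior odds equal the prior odds times the likelihood ratio: (π_i/π_j)·(f_i(x)/f_j(x)).
Component likelihoods at x = 7:
  L_A = e^(−5.83)·5.83^7/7! = 0.133448
  L_B = e^(−9.36)·9.36^7/7! = 0.107524
  L_C = e^(−9.77)·9.77^7/7! = 0.0963328
Odds = (0.31/0.26) × (0.133448/0.107524) = 1.19231 × 1.2411 ≈ 1.4798

1.4798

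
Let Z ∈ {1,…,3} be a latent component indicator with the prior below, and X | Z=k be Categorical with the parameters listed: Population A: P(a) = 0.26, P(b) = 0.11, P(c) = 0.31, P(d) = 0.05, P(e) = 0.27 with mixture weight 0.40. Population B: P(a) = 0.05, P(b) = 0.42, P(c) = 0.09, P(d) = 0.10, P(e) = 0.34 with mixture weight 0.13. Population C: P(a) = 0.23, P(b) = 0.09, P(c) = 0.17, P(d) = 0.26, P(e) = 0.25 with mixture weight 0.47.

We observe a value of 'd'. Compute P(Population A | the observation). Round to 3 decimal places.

0.129

By Bayes' theorem, P(k | x) = π_k f_k(x) / Σ_j π_j f_j(x).
Component likelihoods at x = 'd':
  L_A = P(d | comp) = 0.05
  L_B = P(d | comp) = 0.10
  L_C = P(d | comp) = 0.26
Multiply by the mixture weights:
  π_A·L_A = 0.40 × 0.05 = 0.02
  π_B·L_B = 0.13 × 0.1 = 0.013
  π_C·L_C = 0.47 × 0.26 = 0.1222
Evidence: 0.02 + 0.013 + 0.1222 = 0.1552
P(Population A | the observation) ≈ 0.129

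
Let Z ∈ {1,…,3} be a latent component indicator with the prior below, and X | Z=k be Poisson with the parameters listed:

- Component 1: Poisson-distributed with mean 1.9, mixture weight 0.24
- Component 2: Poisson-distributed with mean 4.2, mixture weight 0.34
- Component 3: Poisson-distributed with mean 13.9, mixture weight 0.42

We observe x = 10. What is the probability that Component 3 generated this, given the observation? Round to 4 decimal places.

0.9225

The responsibility of component k is π_k f_k(x) divided by Σ_j π_j f_j(x).
Evaluate each component's likelihood at the observed value:
  f_1 = 2.52705e-05
  f_2 = 0.00705819
  f_3 = 0.0681854
Prior × likelihood for each component:
  π_1·f_1 = 0.24 × 2.52705e-05 = 6.06491e-06
  π_2·f_2 = 0.34 × 0.00705819 = 0.00239978
  π_3·f_3 = 0.42 × 0.0681854 = 0.0286379
Marginal: 6.06491e-06 + 0.00239978 + 0.0286379 = 0.0310437
So the posterior for Component 3 is 0.0286379 / 0.0310437 ≈ 0.9225.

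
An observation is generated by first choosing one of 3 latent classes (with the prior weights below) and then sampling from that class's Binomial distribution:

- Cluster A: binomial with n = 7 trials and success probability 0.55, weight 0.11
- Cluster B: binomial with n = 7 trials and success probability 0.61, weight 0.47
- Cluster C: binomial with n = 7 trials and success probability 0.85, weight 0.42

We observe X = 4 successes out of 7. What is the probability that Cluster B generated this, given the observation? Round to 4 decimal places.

P(component k | x) = w_k·f_k(x) / marginal(x), where marginal(x) = Σ_j w_j·f_j(x).
Evaluate each component's likelihood at the observed value:
  p_A = 0.291848
  p_B = 0.287463
  p_C = 0.061662
Unnormalised posteriors:
  w_A·p_A = 0.11 × 0.291848 = 0.0321033
  w_B·p_B = 0.47 × 0.287463 = 0.135107
  w_C·p_C = 0.42 × 0.061662 = 0.025898
Evidence: 0.0321033 + 0.135107 + 0.025898 = 0.193109
P(Cluster B | the observation) ≈ 0.6996

0.6996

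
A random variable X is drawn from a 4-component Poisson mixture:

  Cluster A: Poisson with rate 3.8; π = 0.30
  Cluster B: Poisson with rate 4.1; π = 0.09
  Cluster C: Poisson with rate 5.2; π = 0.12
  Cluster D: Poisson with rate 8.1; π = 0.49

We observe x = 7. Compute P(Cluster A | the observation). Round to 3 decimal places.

By Bayes' theorem, P(k | x) = π_k f_k(x) / Σ_j π_j f_j(x).
Poisson probabilities:
  p_A = e^(−3.8)·3.8^7/7! = 0.050785
  p_B = e^(−4.1)·4.1^7/7! = 0.0640397
  p_C = e^(−5.2)·5.2^7/7! = 0.112528
  p_D = e^(−8.1)·8.1^7/7! = 0.137778
Multiply by the mixture weights:
  π_A·p_A = 0.30 × 0.050785 = 0.0152355
  π_B·p_B = 0.09 × 0.0640397 = 0.00576357
  π_C·p_C = 0.12 × 0.112528 = 0.0135034
  π_D·p_D = 0.49 × 0.137778 = 0.0675111
Evidence: 0.0152355 + 0.00576357 + 0.0135034 + 0.0675111 = 0.102014
So the posterior for Cluster A is 0.0152355 / 0.102014 ≈ 0.149.

0.149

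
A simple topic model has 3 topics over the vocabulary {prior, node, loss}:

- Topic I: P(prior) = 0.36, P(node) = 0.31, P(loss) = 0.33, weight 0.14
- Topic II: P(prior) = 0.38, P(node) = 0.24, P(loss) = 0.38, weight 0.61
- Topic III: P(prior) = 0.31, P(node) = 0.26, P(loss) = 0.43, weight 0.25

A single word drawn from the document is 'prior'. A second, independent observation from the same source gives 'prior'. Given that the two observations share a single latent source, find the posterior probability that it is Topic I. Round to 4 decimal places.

Apply Bayes' rule: the posterior for each component is proportional to its prior times its likelihood at x.
Since both observations come from the same component, the likelihood for component k is f_k(x₁)·f_k(x₂).
  p_I = [0.36] × [0.36] = 0.1296
  p_II = [0.38] × [0.38] = 0.1444
  p_III = [0.31] × [0.31] = 0.0961
Unnormalised posteriors:
  π_I·p_I = 0.14 × 0.1296 = 0.018144
  π_II·p_II = 0.61 × 0.1444 = 0.088084
  π_III·p_III = 0.25 × 0.0961 = 0.024025
Marginal: 0.018144 + 0.088084 + 0.024025 = 0.130253
P(Topic I | data) = 0.018144 / 0.130253 ≈ 0.1393

0.1393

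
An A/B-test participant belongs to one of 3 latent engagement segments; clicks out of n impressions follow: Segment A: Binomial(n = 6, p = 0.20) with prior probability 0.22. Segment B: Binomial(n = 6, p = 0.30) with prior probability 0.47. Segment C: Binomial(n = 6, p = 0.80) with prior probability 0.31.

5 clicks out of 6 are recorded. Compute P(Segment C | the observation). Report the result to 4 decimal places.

0.9596

Apply Bayes' rule: the posterior for each component is proportional to its prior times its likelihood at x.
Component likelihoods at x = 5 clicks out of 6:
  f_A = 0.001536
  f_B = 0.010206
  f_C = 0.393216
Prior × likelihood for each component:
  π_A·f_A = 0.22 × 0.001536 = 0.00033792
  π_B·f_B = 0.47 × 0.010206 = 0.00479682
  π_C·f_C = 0.31 × 0.393216 = 0.121897
Sum: 0.00033792 + 0.00479682 + 0.121897 = 0.127032
Responsibility of Segment C: 0.121897 / 0.127032 ≈ 0.9596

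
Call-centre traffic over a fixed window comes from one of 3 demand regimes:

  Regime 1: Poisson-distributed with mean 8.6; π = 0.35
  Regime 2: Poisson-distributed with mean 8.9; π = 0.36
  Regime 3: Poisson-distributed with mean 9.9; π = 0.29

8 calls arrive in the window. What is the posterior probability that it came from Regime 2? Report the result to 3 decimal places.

Posterior ∝ prior × likelihood, so P(k | x) ∝ w_k f_k(x); normalise over all components.
Evaluate each component's likelihood at the observed value:
  f_1 = 0.136626
  f_2 = 0.133161
  f_3 = 0.114827
Multiply by the mixture weights:
  w_1·f_1 = 0.35 × 0.136626 = 0.0478192
  w_2·f_2 = 0.36 × 0.133161 = 0.0479381
  w_3·f_3 = 0.29 × 0.114827 = 0.0333
Denominator: 0.0478192 + 0.0479381 + 0.0333 = 0.129057
Responsibility of Regime 2: 0.0479381 / 0.129057 ≈ 0.371

0.371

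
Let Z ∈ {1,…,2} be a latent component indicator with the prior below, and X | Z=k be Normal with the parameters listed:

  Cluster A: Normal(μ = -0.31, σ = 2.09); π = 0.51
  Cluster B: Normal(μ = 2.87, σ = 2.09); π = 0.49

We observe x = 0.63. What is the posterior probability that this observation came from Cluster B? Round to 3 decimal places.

The responsibility of component k is π_k f_k(x) divided by Σ_j π_j f_j(x).
Normal densities:
  f_A = 0.17252
  f_B = 0.10748
Weight by the priors:
  π_A·f_A = 0.51 × 0.17252 = 0.0879849
  π_B·f_B = 0.49 × 0.10748 = 0.0526653
Normaliser: 0.0879849 + 0.0526653 = 0.14065
P(Cluster B | 0.63) = 0.0526653 / 0.14065 ≈ 0.374

0.374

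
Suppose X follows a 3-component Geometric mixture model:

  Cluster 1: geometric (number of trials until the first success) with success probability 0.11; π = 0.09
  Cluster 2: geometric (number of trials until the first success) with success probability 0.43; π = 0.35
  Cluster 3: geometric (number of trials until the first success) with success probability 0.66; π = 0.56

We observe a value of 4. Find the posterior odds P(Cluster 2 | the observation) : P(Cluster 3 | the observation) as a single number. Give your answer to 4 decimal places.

The posterior odds equal the prior odds times the likelihood ratio: (P(Z=i)/P(Z=j))·(f_i(x)/f_j(x)).
Evaluate each component's likelihood at the observed value:
  p_1 = 0.0775466
  p_2 = 0.079633
  p_3 = 0.0259406
Odds = (0.35/0.56) × (0.079633/0.0259406) = 0.625 × 3.06982 ≈ 1.9186

1.9186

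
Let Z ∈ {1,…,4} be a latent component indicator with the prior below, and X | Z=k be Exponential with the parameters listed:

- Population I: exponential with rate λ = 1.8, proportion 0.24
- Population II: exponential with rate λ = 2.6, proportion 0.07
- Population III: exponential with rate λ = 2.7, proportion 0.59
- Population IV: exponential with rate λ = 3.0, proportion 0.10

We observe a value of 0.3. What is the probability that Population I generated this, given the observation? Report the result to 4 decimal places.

The responsibility of component k is π_k f_k(x) divided by Σ_j π_j f_j(x).
Exponential densities:
  p_I = 1.8·e^(−1.8·0.3) = 1.8·e^(−0.5400) = 1.04895
  p_II = 2.6·e^(−2.6·0.3) = 2.6·e^(−0.7800) = 1.19186
  p_III = 2.7·e^(−2.7·0.3) = 2.7·e^(−0.8100) = 1.20112
  p_IV = 3.0·e^(−3.0·0.3) = 3.0·e^(−0.9000) = 1.21971
Multiply by the mixture weights:
  π_I·p_I = 0.24 × 1.04895 = 0.251747
  π_II·p_II = 0.07 × 1.19186 = 0.0834299
  π_III·p_III = 0.59 × 1.20112 = 0.708659
  π_IV·p_IV = 0.10 × 1.21971 = 0.121971
Sum: 0.251747 + 0.0834299 + 0.708659 + 0.121971 = 1.16581
P(Population I | x) = 0.251747 / 1.16581 ≈ 0.2159

0.2159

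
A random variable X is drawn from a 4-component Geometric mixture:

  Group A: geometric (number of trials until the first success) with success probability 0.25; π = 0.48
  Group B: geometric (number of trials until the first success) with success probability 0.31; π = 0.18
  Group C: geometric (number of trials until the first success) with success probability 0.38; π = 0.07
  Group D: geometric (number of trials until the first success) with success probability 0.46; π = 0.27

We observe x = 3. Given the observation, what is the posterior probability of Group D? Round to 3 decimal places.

0.258

P(component k | x) = π_k·f_k(x) / marginal(x), where marginal(x) = Σ_j π_j·f_j(x).
Evaluate each component's likelihood at the observed value:
  L_A = 0.25·(1−0.25)^2 = 0.25·0.5625 = 0.140625
  L_B = 0.31·(1−0.31)^2 = 0.31·0.4761 = 0.147591
  L_C = 0.38·(1−0.38)^2 = 0.38·0.3844 = 0.146072
  L_D = 0.46·(1−0.46)^2 = 0.46·0.2916 = 0.134136
Prior × likelihood for each component:
  π_A·L_A = 0.48 × 0.140625 = 0.0675
  π_B·L_B = 0.18 × 0.147591 = 0.0265664
  π_C·L_C = 0.07 × 0.146072 = 0.010225
  π_D·L_D = 0.27 × 0.134136 = 0.0362167
Sum: 0.0675 + 0.0265664 + 0.010225 + 0.0362167 = 0.140508
Responsibility of Group D: 0.0362167 / 0.140508 ≈ 0.258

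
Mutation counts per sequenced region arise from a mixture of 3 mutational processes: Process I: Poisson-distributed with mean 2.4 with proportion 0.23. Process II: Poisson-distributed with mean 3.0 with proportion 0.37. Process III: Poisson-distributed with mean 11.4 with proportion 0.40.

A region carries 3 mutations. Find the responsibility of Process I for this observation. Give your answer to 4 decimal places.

0.3640

P(component k | x) = P(Z=k)·f_k(x) / marginal(x), where marginal(x) = Σ_j P(Z=j)·f_j(x).
Evaluate each component's likelihood at the observed value:
  f_I = 0.209014
  f_II = 0.224042
  f_III = 0.00276443
Multiply by the mixture weights:
  P(Z=I)·f_I = 0.23 × 0.209014 = 0.0480733
  P(Z=II)·f_II = 0.37 × 0.224042 = 0.0828955
  P(Z=III)·f_III = 0.40 × 0.00276443 = 0.00110577
Denominator: 0.0480733 + 0.0828955 + 0.00110577 = 0.132075
P(Process I | 3 mutations) = 0.0480733 / 0.132075 ≈ 0.3640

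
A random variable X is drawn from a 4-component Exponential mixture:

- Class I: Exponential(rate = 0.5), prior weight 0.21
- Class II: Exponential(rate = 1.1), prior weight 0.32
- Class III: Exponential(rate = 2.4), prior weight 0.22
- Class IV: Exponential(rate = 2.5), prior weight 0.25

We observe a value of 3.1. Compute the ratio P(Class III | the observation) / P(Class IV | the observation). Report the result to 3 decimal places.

Posterior odds = (π_i f_i(x)) / (π_j f_j(x)); the normalising sum cancels.
Exponential densities:
  L_I = 0.106124
  L_II = 0.0363453
  L_III = 0.00140948
  L_IV = 0.00107686
0.000310087 / 0.000269214 ≈ 1.152

1.152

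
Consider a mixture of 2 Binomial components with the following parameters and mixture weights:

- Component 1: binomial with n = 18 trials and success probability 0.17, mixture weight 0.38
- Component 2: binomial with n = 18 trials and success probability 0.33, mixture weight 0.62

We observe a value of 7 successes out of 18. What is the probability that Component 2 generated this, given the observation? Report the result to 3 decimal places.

P(component k | x) = π_k·f_k(x) / marginal(x), where marginal(x) = Σ_j π_j·f_j(x).
Component likelihoods at x = 7 successes out of 18:
  f_1 = 0.0168173
  f_2 = 0.165644
Unnormalised posteriors:
  π_1·f_1 = 0.38 × 0.0168173 = 0.00639057
  π_2·f_2 = 0.62 × 0.165644 = 0.102699
Evidence: 0.00639057 + 0.102699 = 0.10909
P(Component 2 | 7 successes out of 18) = 0.102699 / 0.10909 ≈ 0.941

0.941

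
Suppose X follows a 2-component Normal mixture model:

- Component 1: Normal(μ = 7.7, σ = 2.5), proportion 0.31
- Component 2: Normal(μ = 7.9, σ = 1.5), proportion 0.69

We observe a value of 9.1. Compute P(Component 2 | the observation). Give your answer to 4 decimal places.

0.7591

P(component k | x) = π_k·f_k(x) / marginal(x), where marginal(x) = Σ_j π_j·f_j(x).
Normal densities:
  f_1 = 0.136418
  f_2 = 0.193128
Unnormalised posteriors:
  π_1·f_1 = 0.31 × 0.136418 = 0.0422897
  π_2·f_2 = 0.69 × 0.193128 = 0.133258
Sum: 0.0422897 + 0.133258 = 0.175548
Responsibility of Component 2: 0.133258 / 0.175548 ≈ 0.7591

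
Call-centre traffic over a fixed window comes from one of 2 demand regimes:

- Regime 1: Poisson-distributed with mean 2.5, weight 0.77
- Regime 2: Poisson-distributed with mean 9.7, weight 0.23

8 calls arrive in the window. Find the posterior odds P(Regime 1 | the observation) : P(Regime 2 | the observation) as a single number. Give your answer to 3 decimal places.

0.087

Posterior odds = (π_i f_i(x)) / (π_j f_j(x)); the normalising sum cancels.
Evaluate each component's likelihood at the observed value:
  p_1 = e^(−2.5)·2.5^8/8! = 0.00310644
  p_2 = e^(−9.7)·9.7^8/8! = 0.119123
Odds = (0.77/0.23) × (0.00310644/0.119123) = 3.34783 × 0.0260775 ≈ 0.087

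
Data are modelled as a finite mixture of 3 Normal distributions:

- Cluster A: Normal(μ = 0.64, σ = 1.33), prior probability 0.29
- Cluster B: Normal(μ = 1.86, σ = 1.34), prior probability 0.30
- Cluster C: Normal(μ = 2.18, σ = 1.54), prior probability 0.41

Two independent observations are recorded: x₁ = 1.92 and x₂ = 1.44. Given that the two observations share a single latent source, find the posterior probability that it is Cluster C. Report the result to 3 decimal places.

The responsibility of component k is P(Z=k) f_k(x) divided by Σ_j P(Z=j) f_j(x).
Since both observations come from the same component, the likelihood for component k is f_k(x₁)·f_k(x₂).
  p_A = [(1/(1.33·√(2π)))·exp(−(1.92−0.64)²/(2·1.33²)) = 0.299957·exp(-0.46311) = 0.188769] × [0.250319] = 0.0472524
  p_B = [(1/(1.34·√(2π)))·exp(−(1.92−1.86)²/(2·1.34²)) = 0.297718·exp(-0.00100) = 0.29742] × [0.283448] = 0.0843029
  p_C = [(1/(1.54·√(2π)))·exp(−(1.92−2.18)²/(2·1.54²)) = 0.259053·exp(-0.01425) = 0.255388] × [0.230808] = 0.0589454
Unnormalised posteriors:
  P(Z=A)·p_A = 0.29 × 0.0472524 = 0.0137032
  P(Z=B)·p_B = 0.30 × 0.0843029 = 0.0252909
  P(Z=C)·p_C = 0.41 × 0.0589454 = 0.0241676
Denominator: 0.0137032 + 0.0252909 + 0.0241676 = 0.0631617
P(Cluster C | data) = 0.0241676 / 0.0631617 ≈ 0.383

0.383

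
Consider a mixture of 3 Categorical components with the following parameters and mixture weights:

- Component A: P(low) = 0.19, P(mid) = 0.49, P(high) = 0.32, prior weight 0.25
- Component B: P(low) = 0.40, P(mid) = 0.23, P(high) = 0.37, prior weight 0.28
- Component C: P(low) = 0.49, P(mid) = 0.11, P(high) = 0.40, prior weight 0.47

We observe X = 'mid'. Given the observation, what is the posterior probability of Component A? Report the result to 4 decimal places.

P(component k | x) = P(Z=k)·f_k(x) / marginal(x), where marginal(x) = Σ_j P(Z=j)·f_j(x).
Categorical probabilities:
  p_A = P(mid | comp) = 0.49
  p_B = P(mid | comp) = 0.23
  p_C = P(mid | comp) = 0.11
Multiply by the mixture weights:
  P(Z=A)·p_A = 0.25 × 0.49 = 0.1225
  P(Z=B)·p_B = 0.28 × 0.23 = 0.0644
  P(Z=C)·p_C = 0.47 × 0.11 = 0.0517
Evidence: 0.1225 + 0.0644 + 0.0517 = 0.2386
P(Component A | 'mid') = 0.1225 / 0.2386 ≈ 0.5134

0.5134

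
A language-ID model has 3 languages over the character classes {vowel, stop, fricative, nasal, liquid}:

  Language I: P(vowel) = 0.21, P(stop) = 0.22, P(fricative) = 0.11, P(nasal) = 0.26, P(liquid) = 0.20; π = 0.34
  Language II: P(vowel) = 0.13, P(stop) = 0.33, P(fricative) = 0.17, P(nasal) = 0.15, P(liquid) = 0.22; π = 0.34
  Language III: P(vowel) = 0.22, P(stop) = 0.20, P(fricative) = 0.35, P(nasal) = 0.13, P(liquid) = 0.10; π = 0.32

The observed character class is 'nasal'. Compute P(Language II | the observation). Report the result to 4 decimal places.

The responsibility of component k is w_k f_k(x) divided by Σ_j w_j f_j(x).
Categorical probabilities:
  L_I = P(nasal | comp) = 0.26
  L_II = P(nasal | comp) = 0.15
  L_III = P(nasal | comp) = 0.13
Multiply by the mixture weights:
  w_I·L_I = 0.34 × 0.26 = 0.0884
  w_II·L_II = 0.34 × 0.15 = 0.051
  w_III·L_III = 0.32 × 0.13 = 0.0416
Evidence: 0.0884 + 0.051 + 0.0416 = 0.181
P(Language II | 'nasal') ≈ 0.2818

0.2818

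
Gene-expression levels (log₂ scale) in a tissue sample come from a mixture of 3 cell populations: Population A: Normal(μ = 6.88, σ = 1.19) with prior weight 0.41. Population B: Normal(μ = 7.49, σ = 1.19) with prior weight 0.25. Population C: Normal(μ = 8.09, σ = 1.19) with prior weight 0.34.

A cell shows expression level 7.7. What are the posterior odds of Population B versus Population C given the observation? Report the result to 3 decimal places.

The posterior odds equal the prior odds times the likelihood ratio: (w_i/w_j)·(f_i(x)/f_j(x)).
Normal densities:
  p_A = (1/(1.19·√(2π)))·exp(−(7.7−6.88)²/(2·1.19²)) = 0.335246·exp(-0.23741) = 0.264397
  p_B = (1/(1.19·√(2π)))·exp(−(7.7−7.49)²/(2·1.19²)) = 0.335246·exp(-0.01557) = 0.330066
  p_C = (1/(1.19·√(2π)))·exp(−(7.7−8.09)²/(2·1.19²)) = 0.335246·exp(-0.05370) = 0.317717
Posterior odds = (w_B·p_B) / (w_C·p_C) = (0.25·0.330066) / (0.34·0.317717) = 0.0825165 / 0.108024 ≈ 0.764

0.764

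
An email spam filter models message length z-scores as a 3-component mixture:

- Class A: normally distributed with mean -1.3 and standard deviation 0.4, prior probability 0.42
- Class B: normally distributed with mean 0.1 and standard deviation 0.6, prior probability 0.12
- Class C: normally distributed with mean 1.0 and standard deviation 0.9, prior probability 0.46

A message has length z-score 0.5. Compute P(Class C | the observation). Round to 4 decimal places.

0.7322

The responsibility of component k is P(Z=k) f_k(x) divided by Σ_j P(Z=j) f_j(x).
Component likelihoods at x = 0.5:
  p_A = 3.99594e-05
  p_B = 0.532413
  p_C = 0.37988
Unnormalised posteriors:
  P(Z=A)·p_A = 0.42 × 3.99594e-05 = 1.67829e-05
  P(Z=B)·p_B = 0.12 × 0.532413 = 0.0638896
  P(Z=C)·p_C = 0.46 × 0.37988 = 0.174745
Denominator: 1.67829e-05 + 0.0638896 + 0.174745 = 0.238651
So the posterior for Class C is 0.174745 / 0.238651 ≈ 0.7322.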